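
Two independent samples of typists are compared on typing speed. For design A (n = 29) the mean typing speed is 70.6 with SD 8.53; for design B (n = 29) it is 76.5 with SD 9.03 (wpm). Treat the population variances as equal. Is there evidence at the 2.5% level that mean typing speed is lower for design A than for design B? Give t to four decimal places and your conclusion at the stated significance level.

Let group 1 = design A, group 2 = design B. H0: μ_1 = μ_2; H1: μ_1 < μ_2 (two-sample pooled-variance t-test, left-tailed).
s_p² = [(29−1)·8.53² + (29−1)·9.03²]/(29+29−2) = 77.1509
t = (70.6 − 76.5)/√[77.1509·(1/29 + 1/29)] = -2.5578
df = n₁ + n₂ − 2 = 56
p-value = P(T ≤ -2.5578) ≈ 0.0066
Since p ≈ 0.0066 < α = 0.025, reject H0; the evidence is statistically significant.

t = -2.5578; reject H0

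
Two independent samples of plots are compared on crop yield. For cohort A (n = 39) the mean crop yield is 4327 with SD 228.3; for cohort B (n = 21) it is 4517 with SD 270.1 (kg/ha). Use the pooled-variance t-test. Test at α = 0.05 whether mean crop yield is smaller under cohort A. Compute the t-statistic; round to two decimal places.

-2.88

Let group 1 = cohort A, group 2 = cohort B. H0: μ_1 = μ_2; H1: μ_1 < μ_2 (two-sample pooled-variance t-test, left-tailed).
s_p² = [(39−1)·228.3² + (21−1)·270.1²]/(39+21−2) = 59304.7
t = (4327 − 4517)/√[59304.7·(1/39 + 1/21)] = -2.88
df = n₁ + n₂ − 2 = 58
p-value = P(T ≤ -2.88) ≈ 0.0028
Since p ≈ 0.0028 < α = 0.05, reject H0; the evidence is statistically significant.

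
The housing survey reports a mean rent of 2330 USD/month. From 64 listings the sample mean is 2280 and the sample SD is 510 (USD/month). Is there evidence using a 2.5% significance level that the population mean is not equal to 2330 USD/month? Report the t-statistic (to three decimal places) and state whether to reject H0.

t = -0.784; fail to reject H0

H0: μ = 2330; H1: μ ≠ 2330 (one-sample t-test, two-sided).
t = (x̄ − μ₀)/(s/√n) = (2280 − 2330)/(510/√64) = -0.784
df = n − 1 = 63
Two-sided p-value ≈ 0.4358
Since p ≈ 0.4358 > α = 0.025, fail to reject H0; the data do not provide sufficient evidence against H0.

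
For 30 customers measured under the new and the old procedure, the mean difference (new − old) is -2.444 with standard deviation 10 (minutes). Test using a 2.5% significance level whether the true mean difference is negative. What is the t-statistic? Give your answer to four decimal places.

-1.3386

H0: μ_d = 0; H1: μ_d < 0 (paired t-test on the differences, left-tailed).
t = d̄/(s_d/√n) = -2.444/(10/√30) = -1.3386
df = n − 1 = 29
p-value = P(T ≤ -1.3386) ≈ 0.096
Since p ≈ 0.096 > α = 0.025, fail to reject H0; the data do not provide sufficient evidence against H0.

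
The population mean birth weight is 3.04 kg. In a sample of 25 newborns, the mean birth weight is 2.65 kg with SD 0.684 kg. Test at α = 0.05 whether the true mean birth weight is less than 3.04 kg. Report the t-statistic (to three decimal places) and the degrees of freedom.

t = -2.851, df = 24

H0: μ = 3.04; H1: μ < 3.04 (one-sample t-test, left-tailed).
t = (x̄ − μ₀)/(s/√n) = (2.65 − 3.04)/(0.684/√25) = -2.851
df = n − 1 = 24
p-value = P(T ≤ -2.851) ≈ 0.004
Since p ≈ 0.004 < α = 0.05, reject H0; the data support H1.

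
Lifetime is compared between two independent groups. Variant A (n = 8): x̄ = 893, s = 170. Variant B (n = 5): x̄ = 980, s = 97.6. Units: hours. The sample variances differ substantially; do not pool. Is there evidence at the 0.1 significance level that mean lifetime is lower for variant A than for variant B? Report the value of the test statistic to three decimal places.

-1.171

Let group 1 = variant A, group 2 = variant B. H0: μ_1 = μ_2; H1: μ_1 < μ_2 (Welch's two-sample t-test, left-tailed).
t = (x̄_1 − x̄_2)/√(s_1²/n_1 + s_2²/n_2) = (893 − 980)/√(170²/8 + 97.6²/5) = -1.171
Welch–Satterthwaite df ≈ 10.98
p-value = P(T ≤ -1.171) ≈ 0.133
Since p ≈ 0.133 > α = 0.1, fail to reject H0; the data do not provide sufficient evidence against H0.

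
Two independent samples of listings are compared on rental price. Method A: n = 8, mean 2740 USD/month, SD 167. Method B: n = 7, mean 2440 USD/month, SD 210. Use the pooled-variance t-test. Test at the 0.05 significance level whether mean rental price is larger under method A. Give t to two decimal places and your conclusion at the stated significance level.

Let group 1 = method A, group 2 = method B. H0: μ_1 = μ_2; H1: μ_1 > μ_2 (two-sample pooled-variance t-test, right-tailed).
s_p² = [(8−1)·167² + (7−1)·210²]/(8+7−2) = 35371
t = (2740 − 2440)/√[35371·(1/8 + 1/7)] = 3.08
df = n₁ + n₂ − 2 = 13
p-value = P(T ≥ 3.08) ≈ 0.0044
Since p ≈ 0.0044 < α = 0.05, reject H0; the evidence is statistically significant.

t = 3.08; reject H0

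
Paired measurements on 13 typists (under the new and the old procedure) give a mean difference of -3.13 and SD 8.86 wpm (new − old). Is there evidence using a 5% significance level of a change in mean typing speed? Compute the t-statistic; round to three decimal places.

H0: μ_d = 0; H1: μ_d ≠ 0 (paired t-test on the differences, two-sided).
t = d̄/(s_d/√n) = -3.13/(8.86/√13) = -1.274
df = n − 1 = 12
Two-sided p-value ≈ 0.2269
Since p ≈ 0.2269 > α = 0.05, fail to reject H0; the data do not provide sufficient evidence against H0.

-1.274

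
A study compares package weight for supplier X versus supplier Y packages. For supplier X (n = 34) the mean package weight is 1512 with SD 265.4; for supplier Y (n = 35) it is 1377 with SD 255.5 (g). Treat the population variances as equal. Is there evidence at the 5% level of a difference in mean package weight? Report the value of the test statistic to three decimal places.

2.153

Let group 1 = supplier X, group 2 = supplier Y. H0: μ_1 = μ_2; H1: μ_1 ≠ μ_2 (two-sample pooled-variance t-test, two-sided).
s_p² = [(34−1)·265.4² + (35−1)·255.5²]/(34+35−2) = 67820.2
t = (1512 − 1377)/√[67820.2·(1/34 + 1/35)] = 2.153
df = n₁ + n₂ − 2 = 67
Two-sided p-value ≈ 0.0349
Since p ≈ 0.0349 < α = 0.05, reject H0; the data support H1.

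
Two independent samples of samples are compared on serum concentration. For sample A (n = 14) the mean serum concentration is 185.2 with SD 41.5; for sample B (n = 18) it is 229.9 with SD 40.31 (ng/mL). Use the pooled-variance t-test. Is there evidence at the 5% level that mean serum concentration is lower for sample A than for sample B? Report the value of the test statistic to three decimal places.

-3.072

Let group 1 = sample A, group 2 = sample B. H0: μ_1 = μ_2; H1: μ_1 < μ_2 (two-sample pooled-variance t-test, left-tailed).
s_p² = [(14−1)·41.5² + (18−1)·40.31²]/(14+18−2) = 1667.08
t = (185.2 − 229.9)/√[1667.08·(1/14 + 1/18)] = -3.072
df = n₁ + n₂ − 2 = 30
p-value = P(T ≤ -3.072) ≈ 0.0022
Since p ≈ 0.0022 < α = 0.05, reject H0; the evidence is statistically significant.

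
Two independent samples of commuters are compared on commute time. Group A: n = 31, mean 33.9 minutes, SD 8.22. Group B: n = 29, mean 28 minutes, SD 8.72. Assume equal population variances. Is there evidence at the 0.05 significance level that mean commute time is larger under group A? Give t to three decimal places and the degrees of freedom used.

Let group 1 = group A, group 2 = group B. H0: μ_1 = μ_2; H1: μ_1 > μ_2 (two-sample pooled-variance t-test, right-tailed).
s_p² = [(31−1)·8.22² + (29−1)·8.72²]/(31+29−2) = 71.6574
t = (33.9 − 28)/√[71.6574·(1/31 + 1/29)] = 2.698
df = n₁ + n₂ − 2 = 58
p-value = P(T ≥ 2.698) ≈ 0.0046
Since p ≈ 0.0046 < α = 0.05, reject H0; the evidence is statistically significant.

t = 2.698, df = 58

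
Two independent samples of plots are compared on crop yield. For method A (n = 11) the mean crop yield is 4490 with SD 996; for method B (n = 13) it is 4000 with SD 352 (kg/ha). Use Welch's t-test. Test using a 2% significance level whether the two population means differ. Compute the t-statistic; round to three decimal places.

1.552

Let group 1 = method A, group 2 = method B. H0: μ_1 = μ_2; H1: μ_1 ≠ μ_2 (Welch's two-sample t-test, two-sided).
t = (x̄_1 − x̄_2)/√(s_1²/n_1 + s_2²/n_2) = (4490 − 4000)/√(996²/11 + 352²/13) = 1.552
Welch–Satterthwaite df ≈ 12.11
Two-sided p-value ≈ 0.1465
Since p ≈ 0.1465 > α = 0.02, fail to reject H0; the data do not provide sufficient evidence against H0.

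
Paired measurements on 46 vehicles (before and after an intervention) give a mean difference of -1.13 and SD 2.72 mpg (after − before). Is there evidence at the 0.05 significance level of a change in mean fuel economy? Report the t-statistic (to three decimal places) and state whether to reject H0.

H0: μ_d = 0; H1: μ_d ≠ 0 (paired t-test on the differences, two-sided).
t = d̄/(s_d/√n) = -1.13/(2.72/√46) = -2.818
df = n − 1 = 45
Two-sided p-value ≈ 0.007
Since p ≈ 0.007 < α = 0.05, reject H0; the data support H1.

t = -2.818; reject H0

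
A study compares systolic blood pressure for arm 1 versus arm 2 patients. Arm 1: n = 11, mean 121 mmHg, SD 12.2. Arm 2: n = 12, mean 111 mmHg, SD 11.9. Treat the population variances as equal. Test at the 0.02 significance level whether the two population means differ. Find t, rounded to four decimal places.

1.9891

Let group 1 = arm 1, group 2 = arm 2. H0: μ_1 = μ_2; H1: μ_1 ≠ μ_2 (two-sample pooled-variance t-test, two-sided).
s_p² = [(11−1)·12.2² + (12−1)·11.9²]/(11+12−2) = 145.053
t = (121 − 111)/√[145.053·(1/11 + 1/12)] = 1.9891
df = n₁ + n₂ − 2 = 21
Two-sided p-value ≈ 0.060
Since p ≈ 0.060 > α = 0.02, fail to reject H0; the data do not provide sufficient evidence against H0.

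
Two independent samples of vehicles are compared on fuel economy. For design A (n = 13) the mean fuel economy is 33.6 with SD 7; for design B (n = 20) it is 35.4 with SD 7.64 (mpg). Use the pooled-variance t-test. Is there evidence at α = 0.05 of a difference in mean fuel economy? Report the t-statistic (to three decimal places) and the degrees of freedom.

Let group 1 = design A, group 2 = design B. H0: μ_1 = μ_2; H1: μ_1 ≠ μ_2 (two-sample pooled-variance t-test, two-sided).
s_p² = [(13−1)·7² + (20−1)·7.64²]/(13+20−2) = 54.7427
t = (33.6 − 35.4)/√[54.7427·(1/13 + 1/20)] = -0.683
df = n₁ + n₂ − 2 = 31
Two-sided p-value ≈ 0.4998
Since p ≈ 0.4998 > α = 0.05, fail to reject H0; the evidence is not statistically significant.

t = -0.683, df = 31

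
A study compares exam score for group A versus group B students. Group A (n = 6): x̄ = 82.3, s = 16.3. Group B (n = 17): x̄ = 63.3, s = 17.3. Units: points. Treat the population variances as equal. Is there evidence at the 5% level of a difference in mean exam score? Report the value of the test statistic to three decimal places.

2.344

Let group 1 = group A, group 2 = group B. H0: μ_1 = μ_2; H1: μ_1 ≠ μ_2 (two-sample pooled-variance t-test, two-sided).
s_p² = [(6−1)·16.3² + (17−1)·17.3²]/(6+17−2) = 291.29
t = (82.3 − 63.3)/√[291.29·(1/6 + 1/17)] = 2.344
df = n₁ + n₂ − 2 = 21
Two-sided p-value ≈ 0.029
Since p ≈ 0.029 < α = 0.05, reject H0; the data support H1.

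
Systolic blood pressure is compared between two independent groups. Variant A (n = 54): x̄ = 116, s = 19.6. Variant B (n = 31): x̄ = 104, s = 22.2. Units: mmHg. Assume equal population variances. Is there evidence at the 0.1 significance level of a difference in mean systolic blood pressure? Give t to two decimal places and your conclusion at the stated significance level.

Let group 1 = variant A, group 2 = variant B. H0: μ_1 = μ_2; H1: μ_1 ≠ μ_2 (two-sample pooled-variance t-test, two-sided).
s_p² = [(54−1)·19.6² + (31−1)·22.2²]/(54+31−2) = 423.442
t = (116 − 104)/√[423.442·(1/54 + 1/31)] = 2.59
df = n₁ + n₂ − 2 = 83
Two-sided p-value ≈ 0.0114
Since p ≈ 0.0114 < α = 0.1, reject H0; the evidence is statistically significant.

t = 2.59; reject H0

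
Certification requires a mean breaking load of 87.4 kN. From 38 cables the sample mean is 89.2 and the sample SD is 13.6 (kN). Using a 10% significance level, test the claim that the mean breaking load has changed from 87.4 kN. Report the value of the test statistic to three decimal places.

H0: μ = 87.4; H1: μ ≠ 87.4 (one-sample t-test, two-sided).
t = (x̄ − μ₀)/(s/√n) = (89.2 − 87.4)/(13.6/√38) = 0.816
df = n − 1 = 37
Two-sided p-value ≈ 0.4198
Since p ≈ 0.4198 > α = 0.1, fail to reject H0; the evidence is not statistically significant.

0.816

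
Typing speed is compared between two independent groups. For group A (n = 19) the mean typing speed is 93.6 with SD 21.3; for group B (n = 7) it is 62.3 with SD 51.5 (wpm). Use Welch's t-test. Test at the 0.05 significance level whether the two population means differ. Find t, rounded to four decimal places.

1.5596

Let group 1 = group A, group 2 = group B. H0: μ_1 = μ_2; H1: μ_1 ≠ μ_2 (Welch's two-sample t-test, two-sided).
t = (x̄_1 − x̄_2)/√(s_1²/n_1 + s_2²/n_2) = (93.6 − 62.3)/√(21.3²/19 + 51.5²/7) = 1.5596
Welch–Satterthwaite df ≈ 6.77
Two-sided p-value ≈ 0.164
Since p ≈ 0.164 > α = 0.05, fail to reject H0; the data do not provide sufficient evidence against H0.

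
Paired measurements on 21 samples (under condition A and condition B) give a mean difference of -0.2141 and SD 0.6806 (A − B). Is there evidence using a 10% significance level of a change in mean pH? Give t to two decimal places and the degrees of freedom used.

H0: μ_d = 0; H1: μ_d ≠ 0 (paired t-test on the differences, two-sided).
t = d̄/(s_d/√n) = -0.2141/(0.6806/√21) = -1.44
df = n − 1 = 20
Two-sided p-value ≈ 0.1649
Since p ≈ 0.1649 > α = 0.1, fail to reject H0; the data do not provide sufficient evidence against H0.

t = -1.44, df = 20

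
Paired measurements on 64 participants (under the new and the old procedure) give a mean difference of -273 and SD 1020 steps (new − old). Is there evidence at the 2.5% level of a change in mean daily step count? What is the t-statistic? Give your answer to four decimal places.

-2.1412

H0: μ_d = 0; H1: μ_d ≠ 0 (paired t-test on the differences, two-sided).
t = d̄/(s_d/√n) = -273/(1020/√64) = -2.1412
df = n − 1 = 63
Two-sided p-value ≈ 0.036
Since p ≈ 0.036 > α = 0.025, fail to reject H0; the data do not provide sufficient evidence against H0.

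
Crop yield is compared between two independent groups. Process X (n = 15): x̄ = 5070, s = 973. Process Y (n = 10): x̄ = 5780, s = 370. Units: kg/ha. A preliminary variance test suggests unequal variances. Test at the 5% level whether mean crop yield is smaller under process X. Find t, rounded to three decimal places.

-2.562

Let group 1 = process X, group 2 = process Y. H0: μ_1 = μ_2; H1: μ_1 < μ_2 (Welch's two-sample t-test, left-tailed).
t = (x̄_1 − x̄_2)/√(s_1²/n_1 + s_2²/n_2) = (5070 − 5780)/√(973²/15 + 370²/10) = -2.562
Welch–Satterthwaite df ≈ 19.32
p-value = P(T ≤ -2.562) ≈ 0.0095
Since p ≈ 0.0095 < α = 0.05, reject H0; the evidence is statistically significant.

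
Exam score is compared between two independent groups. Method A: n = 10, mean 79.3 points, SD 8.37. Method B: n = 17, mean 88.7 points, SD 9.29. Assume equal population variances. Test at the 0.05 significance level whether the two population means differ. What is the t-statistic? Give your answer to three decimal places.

-2.630

Let group 1 = method A, group 2 = method B. H0: μ_1 = μ_2; H1: μ_1 ≠ μ_2 (two-sample pooled-variance t-test, two-sided).
s_p² = [(10−1)·8.37² + (17−1)·9.29²]/(10+17−2) = 80.4551
t = (79.3 − 88.7)/√[80.4551·(1/10 + 1/17)] = -2.630
df = n₁ + n₂ − 2 = 25
Two-sided p-value ≈ 0.0144
Since p ≈ 0.0144 < α = 0.05, reject H0; the data support H1.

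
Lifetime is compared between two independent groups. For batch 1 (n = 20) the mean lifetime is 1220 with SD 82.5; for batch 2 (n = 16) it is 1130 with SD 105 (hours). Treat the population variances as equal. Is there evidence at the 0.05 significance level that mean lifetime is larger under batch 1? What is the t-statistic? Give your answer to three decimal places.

Let group 1 = batch 1, group 2 = batch 2. H0: μ_1 = μ_2; H1: μ_1 > μ_2 (two-sample pooled-variance t-test, right-tailed).
s_p² = [(20−1)·82.5² + (16−1)·105²]/(20+16−2) = 8667.46
t = (1220 − 1130)/√[8667.46·(1/20 + 1/16)] = 2.882
df = n₁ + n₂ − 2 = 34
p-value = P(T ≥ 2.882) ≈ 0.0034
Since p ≈ 0.0034 < α = 0.05, reject H0; the evidence is statistically significant.

2.882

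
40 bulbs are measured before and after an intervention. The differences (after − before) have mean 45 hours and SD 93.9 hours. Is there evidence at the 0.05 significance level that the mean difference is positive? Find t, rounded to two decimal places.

3.03

H0: μ_d = 0; H1: μ_d > 0 (paired t-test on the differences, right-tailed).
t = d̄/(s_d/√n) = 45/(93.9/√40) = 3.03
df = n − 1 = 39
p-value = P(T ≥ 3.03) ≈ 0.0022
Since p ≈ 0.0022 < α = 0.05, reject H0; the data support H1.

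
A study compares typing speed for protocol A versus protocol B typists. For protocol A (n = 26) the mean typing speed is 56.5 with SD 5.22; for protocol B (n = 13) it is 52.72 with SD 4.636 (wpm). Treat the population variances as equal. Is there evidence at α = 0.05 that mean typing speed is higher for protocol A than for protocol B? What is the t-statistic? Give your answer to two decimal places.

2.21

Let group 1 = protocol A, group 2 = protocol B. H0: μ_1 = μ_2; H1: μ_1 > μ_2 (two-sample pooled-variance t-test, right-tailed).
s_p² = [(26−1)·5.22² + (13−1)·4.636²]/(26+13−2) = 25.3816
t = (56.5 − 52.72)/√[25.3816·(1/26 + 1/13)] = 2.21
df = n₁ + n₂ − 2 = 37
p-value = P(T ≥ 2.21) ≈ 0.017
Since p ≈ 0.017 < α = 0.05, reject H0; the evidence is statistically significant.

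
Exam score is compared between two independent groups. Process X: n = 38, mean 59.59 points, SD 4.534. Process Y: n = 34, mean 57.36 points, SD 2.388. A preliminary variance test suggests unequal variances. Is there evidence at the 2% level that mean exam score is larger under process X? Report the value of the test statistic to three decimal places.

2.649

Let group 1 = process X, group 2 = process Y. H0: μ_1 = μ_2; H1: μ_1 > μ_2 (Welch's two-sample t-test, right-tailed).
t = (x̄_1 − x̄_2)/√(s_1²/n_1 + s_2²/n_2) = (59.59 − 57.36)/√(4.534²/38 + 2.388²/34) = 2.649
Welch–Satterthwaite df ≈ 57.32
p-value = P(T ≥ 2.649) ≈ 0.005
Since p ≈ 0.005 < α = 0.02, reject H0; the evidence is statistically significant.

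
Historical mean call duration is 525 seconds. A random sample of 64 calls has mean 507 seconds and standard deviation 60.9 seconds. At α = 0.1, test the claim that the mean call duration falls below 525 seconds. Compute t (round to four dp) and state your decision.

t = -2.3645; reject H0

H0: μ = 525; H1: μ < 525 (one-sample t-test, left-tailed).
t = (x̄ − μ₀)/(s/√n) = (507 − 525)/(60.9/√64) = -2.3645
df = n − 1 = 63
p-value = P(T ≤ -2.3645) ≈ 0.011
Since p ≈ 0.011 < α = 0.1, reject H0; the evidence is statistically significant.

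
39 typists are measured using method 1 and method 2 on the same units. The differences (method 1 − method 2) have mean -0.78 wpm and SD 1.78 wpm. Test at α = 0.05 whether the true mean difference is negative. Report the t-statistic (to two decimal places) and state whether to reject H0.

H0: μ_d = 0; H1: μ_d < 0 (paired t-test on the differences, left-tailed).
t = d̄/(s_d/√n) = -0.78/(1.78/√39) = -2.74
df = n − 1 = 38
p-value = P(T ≤ -2.74) ≈ 0.005
Since p ≈ 0.005 < α = 0.05, reject H0; the data support H1.

t = -2.74; reject H0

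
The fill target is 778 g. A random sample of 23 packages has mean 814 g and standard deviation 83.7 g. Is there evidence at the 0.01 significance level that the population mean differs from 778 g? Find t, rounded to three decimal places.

H0: μ = 778; H1: μ ≠ 778 (one-sample t-test, two-sided).
t = (x̄ − μ₀)/(s/√n) = (814 − 778)/(83.7/√23) = 2.063
df = n − 1 = 22
Two-sided p-value ≈ 0.0511
Since p ≈ 0.0511 > α = 0.01, fail to reject H0; the evidence is not statistically significant.

2.063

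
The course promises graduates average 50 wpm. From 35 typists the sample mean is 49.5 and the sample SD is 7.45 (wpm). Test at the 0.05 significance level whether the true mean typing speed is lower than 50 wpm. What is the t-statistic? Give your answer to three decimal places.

H0: μ = 50; H1: μ < 50 (one-sample t-test, left-tailed).
t = (x̄ − μ₀)/(s/√n) = (49.5 − 50)/(7.45/√35) = -0.397
df = n − 1 = 34
p-value = P(T ≤ -0.397) ≈ 0.3469
Since p ≈ 0.3469 > α = 0.05, fail to reject H0; the evidence is not statistically significant.

-0.397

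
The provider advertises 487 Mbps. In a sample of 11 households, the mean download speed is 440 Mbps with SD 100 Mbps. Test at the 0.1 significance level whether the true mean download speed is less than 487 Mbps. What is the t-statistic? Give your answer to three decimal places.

H0: μ = 487; H1: μ < 487 (one-sample t-test, left-tailed).
t = (x̄ − μ₀)/(s/√n) = (440 − 487)/(100/√11) = -1.559
df = n − 1 = 10
p-value = P(T ≤ -1.559) ≈ 0.0750
Since p ≈ 0.0750 < α = 0.1, reject H0; the evidence is statistically significant.

-1.559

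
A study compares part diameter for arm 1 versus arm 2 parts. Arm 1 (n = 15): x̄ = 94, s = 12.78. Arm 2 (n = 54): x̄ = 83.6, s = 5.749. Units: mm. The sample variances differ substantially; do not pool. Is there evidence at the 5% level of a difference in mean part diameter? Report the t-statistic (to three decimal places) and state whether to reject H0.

t = 3.067; reject H0

Let group 1 = arm 1, group 2 = arm 2. H0: μ_1 = μ_2; H1: μ_1 ≠ μ_2 (Welch's two-sample t-test, two-sided).
t = (x̄_1 − x̄_2)/√(s_1²/n_1 + s_2²/n_2) = (94 − 83.6)/√(12.78²/15 + 5.749²/54) = 3.067
Welch–Satterthwaite df ≈ 15.61
Two-sided p-value ≈ 0.008
Since p ≈ 0.008 < α = 0.05, reject H0; the data support H1.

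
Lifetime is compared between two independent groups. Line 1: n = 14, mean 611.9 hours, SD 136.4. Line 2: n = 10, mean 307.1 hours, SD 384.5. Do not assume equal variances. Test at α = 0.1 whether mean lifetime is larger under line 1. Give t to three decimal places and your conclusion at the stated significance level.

Let group 1 = line 1, group 2 = line 2. H0: μ_1 = μ_2; H1: μ_1 > μ_2 (Welch's two-sample t-test, right-tailed).
t = (x̄_1 − x̄_2)/√(s_1²/n_1 + s_2²/n_2) = (611.9 − 307.1)/√(136.4²/14 + 384.5²/10) = 2.401
Welch–Satterthwaite df ≈ 10.63
p-value = P(T ≥ 2.401) ≈ 0.018
Since p ≈ 0.018 < α = 0.1, reject H0; the data support H1.

t = 2.401; reject H0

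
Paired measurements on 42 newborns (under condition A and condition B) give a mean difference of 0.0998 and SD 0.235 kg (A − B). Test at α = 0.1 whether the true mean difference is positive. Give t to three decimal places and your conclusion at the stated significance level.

H0: μ_d = 0; H1: μ_d > 0 (paired t-test on the differences, right-tailed).
t = d̄/(s_d/√n) = 0.0998/(0.235/√42) = 2.752
df = n − 1 = 41
p-value = P(T ≥ 2.752) ≈ 0.004
Since p ≈ 0.004 < α = 0.1, reject H0; the evidence is statistically significant.

t = 2.752; reject H0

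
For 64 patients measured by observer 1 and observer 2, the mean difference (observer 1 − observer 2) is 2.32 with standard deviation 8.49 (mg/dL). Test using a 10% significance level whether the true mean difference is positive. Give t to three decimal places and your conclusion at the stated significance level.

H0: μ_d = 0; H1: μ_d > 0 (paired t-test on the differences, right-tailed).
t = d̄/(s_d/√n) = 2.32/(8.49/√64) = 2.186
df = n − 1 = 63
p-value = P(T ≥ 2.186) ≈ 0.016
Since p ≈ 0.016 < α = 0.1, reject H0; the data support H1.

t = 2.186; reject H0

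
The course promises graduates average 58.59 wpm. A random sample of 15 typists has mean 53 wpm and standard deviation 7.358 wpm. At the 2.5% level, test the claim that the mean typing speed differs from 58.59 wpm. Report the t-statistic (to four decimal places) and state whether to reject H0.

t = -2.9424; reject H0

H0: μ = 58.59; H1: μ ≠ 58.59 (one-sample t-test, two-sided).
t = (x̄ − μ₀)/(s/√n) = (53 − 58.59)/(7.358/√15) = -2.9424
df = n − 1 = 14
Two-sided p-value ≈ 0.0107
Since p ≈ 0.0107 < α = 0.025, reject H0; the evidence is statistically significant.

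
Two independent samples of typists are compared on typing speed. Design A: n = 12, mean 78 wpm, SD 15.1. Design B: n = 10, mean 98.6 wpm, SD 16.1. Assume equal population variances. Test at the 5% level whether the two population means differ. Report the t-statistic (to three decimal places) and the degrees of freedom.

Let group 1 = design A, group 2 = design B. H0: μ_1 = μ_2; H1: μ_1 ≠ μ_2 (two-sample pooled-variance t-test, two-sided).
s_p² = [(12−1)·15.1² + (10−1)·16.1²]/(12+10−2) = 242.05
t = (78 − 98.6)/√[242.05·(1/12 + 1/10)] = -3.092
df = n₁ + n₂ − 2 = 20
Two-sided p-value ≈ 0.006
Since p ≈ 0.006 < α = 0.05, reject H0; the evidence is statistically significant.

t = -3.092, df = 20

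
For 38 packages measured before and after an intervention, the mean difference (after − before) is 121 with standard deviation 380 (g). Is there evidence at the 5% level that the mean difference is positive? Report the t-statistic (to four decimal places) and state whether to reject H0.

t = 1.9629; reject H0

H0: μ_d = 0; H1: μ_d > 0 (paired t-test on the differences, right-tailed).
t = d̄/(s_d/√n) = 121/(380/√38) = 1.9629
df = n − 1 = 37
p-value = P(T ≥ 1.9629) ≈ 0.029
Since p ≈ 0.029 < α = 0.05, reject H0; the data support H1.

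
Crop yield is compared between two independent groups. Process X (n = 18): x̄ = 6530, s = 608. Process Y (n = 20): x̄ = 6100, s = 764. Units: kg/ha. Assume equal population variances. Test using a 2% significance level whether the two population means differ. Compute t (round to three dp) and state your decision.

t = 1.905; fail to reject H0

Let group 1 = process X, group 2 = process Y. H0: μ_1 = μ_2; H1: μ_1 ≠ μ_2 (two-sample pooled-variance t-test, two-sided).
s_p² = [(18−1)·608² + (20−1)·764²]/(18+20−2) = 482625
t = (6530 − 6100)/√[482625·(1/18 + 1/20)] = 1.905
df = n₁ + n₂ − 2 = 36
Two-sided p-value ≈ 0.065
Since p ≈ 0.065 > α = 0.02, fail to reject H0; the data do not provide sufficient evidence against H0.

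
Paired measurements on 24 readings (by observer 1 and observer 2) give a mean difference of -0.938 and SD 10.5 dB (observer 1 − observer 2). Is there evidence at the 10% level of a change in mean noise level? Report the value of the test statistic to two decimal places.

-0.44

H0: μ_d = 0; H1: μ_d ≠ 0 (paired t-test on the differences, two-sided).
t = d̄/(s_d/√n) = -0.938/(10.5/√24) = -0.44
df = n − 1 = 23
Two-sided p-value ≈ 0.6657
Since p ≈ 0.6657 > α = 0.1, fail to reject H0; the data do not provide sufficient evidence against H0.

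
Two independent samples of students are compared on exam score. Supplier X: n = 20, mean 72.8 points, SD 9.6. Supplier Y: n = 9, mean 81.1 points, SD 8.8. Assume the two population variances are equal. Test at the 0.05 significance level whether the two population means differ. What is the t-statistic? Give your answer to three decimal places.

-2.207

Let group 1 = supplier X, group 2 = supplier Y. H0: μ_1 = μ_2; H1: μ_1 ≠ μ_2 (two-sample pooled-variance t-test, two-sided).
s_p² = [(20−1)·9.6² + (9−1)·8.8²]/(20+9−2) = 87.7985
t = (72.8 − 81.1)/√[87.7985·(1/20 + 1/9)] = -2.207
df = n₁ + n₂ − 2 = 27
Two-sided p-value ≈ 0.0360
Since p ≈ 0.0360 < α = 0.05, reject H0; the evidence is statistically significant.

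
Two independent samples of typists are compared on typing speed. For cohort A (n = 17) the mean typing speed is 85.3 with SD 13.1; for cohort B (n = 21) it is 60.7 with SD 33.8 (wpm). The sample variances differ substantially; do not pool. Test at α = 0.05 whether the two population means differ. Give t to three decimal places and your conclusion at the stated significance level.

t = 3.063; reject H0

Let group 1 = cohort A, group 2 = cohort B. H0: μ_1 = μ_2; H1: μ_1 ≠ μ_2 (Welch's two-sample t-test, two-sided).
t = (x̄_1 − x̄_2)/√(s_1²/n_1 + s_2²/n_2) = (85.3 − 60.7)/√(13.1²/17 + 33.8²/21) = 3.063
Welch–Satterthwaite df ≈ 26.95
Two-sided p-value ≈ 0.0049
Since p ≈ 0.0049 < α = 0.05, reject H0; the data support H1.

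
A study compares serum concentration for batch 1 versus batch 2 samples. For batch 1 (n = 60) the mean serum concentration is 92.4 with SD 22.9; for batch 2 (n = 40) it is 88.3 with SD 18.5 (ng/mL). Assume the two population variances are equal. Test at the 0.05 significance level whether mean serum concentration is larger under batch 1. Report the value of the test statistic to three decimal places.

Let group 1 = batch 1, group 2 = batch 2. H0: μ_1 = μ_2; H1: μ_1 > μ_2 (two-sample pooled-variance t-test, right-tailed).
s_p² = [(60−1)·22.9² + (40−1)·18.5²]/(60+40−2) = 451.918
t = (92.4 − 88.3)/√[451.918·(1/60 + 1/40)] = 0.945
df = n₁ + n₂ − 2 = 98
p-value = P(T ≥ 0.945) ≈ 0.174
Since p ≈ 0.174 > α = 0.05, fail to reject H0; the data do not provide sufficient evidence against H0.

0.945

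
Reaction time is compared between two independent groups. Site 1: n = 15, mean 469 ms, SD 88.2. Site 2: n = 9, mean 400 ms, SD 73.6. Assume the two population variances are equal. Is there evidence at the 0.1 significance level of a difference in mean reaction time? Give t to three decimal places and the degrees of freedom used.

Let group 1 = site 1, group 2 = site 2. H0: μ_1 = μ_2; H1: μ_1 ≠ μ_2 (two-sample pooled-variance t-test, two-sided).
s_p² = [(15−1)·88.2² + (9−1)·73.6²]/(15+9−2) = 6920.23
t = (469 − 400)/√[6920.23·(1/15 + 1/9)] = 1.967
df = n₁ + n₂ − 2 = 22
Two-sided p-value ≈ 0.062
Since p ≈ 0.062 < α = 0.1, reject H0; the evidence is statistically significant.

t = 1.967, df = 22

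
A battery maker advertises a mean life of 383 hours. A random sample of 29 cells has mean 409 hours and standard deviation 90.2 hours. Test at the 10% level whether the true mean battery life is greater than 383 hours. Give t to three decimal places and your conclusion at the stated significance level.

H0: μ = 383; H1: μ > 383 (one-sample t-test, right-tailed).
t = (x̄ − μ₀)/(s/√n) = (409 − 383)/(90.2/√29) = 1.552
df = n − 1 = 28
p-value = P(T ≥ 1.552) ≈ 0.066
Since p ≈ 0.066 < α = 0.1, reject H0; the data support H1.

t = 1.552; reject H0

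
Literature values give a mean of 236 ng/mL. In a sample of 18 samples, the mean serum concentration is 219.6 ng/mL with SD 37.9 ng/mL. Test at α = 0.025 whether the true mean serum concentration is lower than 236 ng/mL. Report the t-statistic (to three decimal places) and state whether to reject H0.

t = -1.836; fail to reject H0

H0: μ = 236; H1: μ < 236 (one-sample t-test, left-tailed).
t = (x̄ − μ₀)/(s/√n) = (219.6 − 236)/(37.9/√18) = -1.836
df = n − 1 = 17
p-value = P(T ≤ -1.836) ≈ 0.042
Since p ≈ 0.042 > α = 0.025, fail to reject H0; the evidence is not statistically significant.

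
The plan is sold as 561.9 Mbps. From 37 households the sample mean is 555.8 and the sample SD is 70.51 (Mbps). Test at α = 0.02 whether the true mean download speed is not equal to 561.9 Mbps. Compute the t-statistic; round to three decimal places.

H0: μ = 561.9; H1: μ ≠ 561.9 (one-sample t-test, two-sided).
t = (x̄ − μ₀)/(s/√n) = (555.8 − 561.9)/(70.51/√37) = -0.526
df = n − 1 = 36
Two-sided p-value ≈ 0.6020
Since p ≈ 0.6020 > α = 0.02, fail to reject H0; the data do not provide sufficient evidence against H0.

-0.526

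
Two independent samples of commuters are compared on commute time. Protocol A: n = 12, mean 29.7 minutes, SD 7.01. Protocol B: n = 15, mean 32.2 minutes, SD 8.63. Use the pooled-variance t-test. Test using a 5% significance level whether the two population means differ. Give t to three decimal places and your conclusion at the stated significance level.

Let group 1 = protocol A, group 2 = protocol B. H0: μ_1 = μ_2; H1: μ_1 ≠ μ_2 (two-sample pooled-variance t-test, two-sided).
s_p² = [(12−1)·7.01² + (15−1)·8.63²]/(12+15−2) = 63.3287
t = (29.7 − 32.2)/√[63.3287·(1/12 + 1/15)] = -0.811
df = n₁ + n₂ − 2 = 25
Two-sided p-value ≈ 0.4249
Since p ≈ 0.4249 > α = 0.05, fail to reject H0; the data do not provide sufficient evidence against H0.

t = -0.811; fail to reject H0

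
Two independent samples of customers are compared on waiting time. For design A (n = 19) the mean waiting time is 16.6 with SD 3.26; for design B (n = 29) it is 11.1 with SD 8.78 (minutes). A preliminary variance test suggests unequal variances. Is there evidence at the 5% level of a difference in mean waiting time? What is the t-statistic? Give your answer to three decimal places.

Let group 1 = design A, group 2 = design B. H0: μ_1 = μ_2; H1: μ_1 ≠ μ_2 (Welch's two-sample t-test, two-sided).
t = (x̄_1 − x̄_2)/√(s_1²/n_1 + s_2²/n_2) = (16.6 − 11.1)/√(3.26²/19 + 8.78²/29) = 3.066
Welch–Satterthwaite df ≈ 38.38
Two-sided p-value ≈ 0.0040
Since p ≈ 0.0040 < α = 0.05, reject H0; the data support H1.

3.066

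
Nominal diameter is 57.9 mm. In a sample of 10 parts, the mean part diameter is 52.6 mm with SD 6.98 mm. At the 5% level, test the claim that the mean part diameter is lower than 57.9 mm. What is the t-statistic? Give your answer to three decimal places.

-2.401

H0: μ = 57.9; H1: μ < 57.9 (one-sample t-test, left-tailed).
t = (x̄ − μ₀)/(s/√n) = (52.6 − 57.9)/(6.98/√10) = -2.401
df = n − 1 = 9
p-value = P(T ≤ -2.401) ≈ 0.0199
Since p ≈ 0.0199 < α = 0.05, reject H0; the data support H1.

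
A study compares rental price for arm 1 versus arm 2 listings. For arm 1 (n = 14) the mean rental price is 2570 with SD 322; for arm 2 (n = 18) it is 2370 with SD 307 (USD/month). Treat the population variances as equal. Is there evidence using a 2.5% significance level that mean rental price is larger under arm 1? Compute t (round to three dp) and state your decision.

Let group 1 = arm 1, group 2 = arm 2. H0: μ_1 = μ_2; H1: μ_1 > μ_2 (two-sample pooled-variance t-test, right-tailed).
s_p² = [(14−1)·322² + (18−1)·307²]/(14+18−2) = 98337.5
t = (2570 − 2370)/√[98337.5·(1/14 + 1/18)] = 1.790
df = n₁ + n₂ − 2 = 30
p-value = P(T ≥ 1.790) ≈ 0.042
Since p ≈ 0.042 > α = 0.025, fail to reject H0; the data do not provide sufficient evidence against H0.

t = 1.790; fail to reject H0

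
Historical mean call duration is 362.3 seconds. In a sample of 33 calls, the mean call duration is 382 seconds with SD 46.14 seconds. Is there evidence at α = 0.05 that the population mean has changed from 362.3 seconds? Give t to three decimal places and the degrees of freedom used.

H0: μ = 362.3; H1: μ ≠ 362.3 (one-sample t-test, two-sided).
t = (x̄ − μ₀)/(s/√n) = (382 − 362.3)/(46.14/√33) = 2.453
df = n − 1 = 32
Two-sided p-value ≈ 0.0198
Since p ≈ 0.0198 < α = 0.05, reject H0; the data support H1.

t = 2.453, df = 32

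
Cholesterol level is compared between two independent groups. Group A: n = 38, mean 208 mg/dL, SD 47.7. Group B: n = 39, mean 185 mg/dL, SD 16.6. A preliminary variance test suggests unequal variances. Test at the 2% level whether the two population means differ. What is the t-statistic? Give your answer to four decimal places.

Let group 1 = group A, group 2 = group B. H0: μ_1 = μ_2; H1: μ_1 ≠ μ_2 (Welch's two-sample t-test, two-sided).
t = (x̄_1 − x̄_2)/√(s_1²/n_1 + s_2²/n_2) = (208 − 185)/√(47.7²/38 + 16.6²/39) = 2.8111
Welch–Satterthwaite df ≈ 45.63
Two-sided p-value ≈ 0.0073
Since p ≈ 0.0073 < α = 0.02, reject H0; the evidence is statistically significant.

2.8111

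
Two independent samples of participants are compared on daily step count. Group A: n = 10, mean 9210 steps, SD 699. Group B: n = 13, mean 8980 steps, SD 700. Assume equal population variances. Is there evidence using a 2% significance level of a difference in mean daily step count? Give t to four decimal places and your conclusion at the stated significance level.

Let group 1 = group A, group 2 = group B. H0: μ_1 = μ_2; H1: μ_1 ≠ μ_2 (two-sample pooled-variance t-test, two-sided).
s_p² = [(10−1)·699² + (13−1)·700²]/(10+13−2) = 489400
t = (9210 − 8980)/√[489400·(1/10 + 1/13)] = 0.7816
df = n₁ + n₂ − 2 = 21
Two-sided p-value ≈ 0.4432
Since p ≈ 0.4432 > α = 0.02, fail to reject H0; the data do not provide sufficient evidence against H0.

t = 0.7816; fail to reject H0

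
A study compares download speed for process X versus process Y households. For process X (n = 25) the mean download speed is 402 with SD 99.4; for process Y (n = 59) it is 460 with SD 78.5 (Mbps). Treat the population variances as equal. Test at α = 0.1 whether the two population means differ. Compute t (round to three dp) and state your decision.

Let group 1 = process X, group 2 = process Y. H0: μ_1 = μ_2; H1: μ_1 ≠ μ_2 (two-sample pooled-variance t-test, two-sided).
s_p² = [(25−1)·99.4² + (59−1)·78.5²]/(25+59−2) = 7250.48
t = (402 − 460)/√[7250.48·(1/25 + 1/59)] = -2.854
df = n₁ + n₂ − 2 = 82
Two-sided p-value ≈ 0.0055
Since p ≈ 0.0055 < α = 0.1, reject H0; the data support H1.

t = -2.854; reject H0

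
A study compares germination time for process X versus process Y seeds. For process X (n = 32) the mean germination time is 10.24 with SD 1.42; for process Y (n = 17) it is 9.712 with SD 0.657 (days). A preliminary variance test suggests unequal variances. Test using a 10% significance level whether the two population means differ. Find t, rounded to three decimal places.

Let group 1 = process X, group 2 = process Y. H0: μ_1 = μ_2; H1: μ_1 ≠ μ_2 (Welch's two-sample t-test, two-sided).
t = (x̄_1 − x̄_2)/√(s_1²/n_1 + s_2²/n_2) = (10.24 − 9.712)/√(1.42²/32 + 0.657²/17) = 1.776
Welch–Satterthwaite df ≈ 46.41
Two-sided p-value ≈ 0.082
Since p ≈ 0.082 < α = 0.1, reject H0; the data support H1.

1.776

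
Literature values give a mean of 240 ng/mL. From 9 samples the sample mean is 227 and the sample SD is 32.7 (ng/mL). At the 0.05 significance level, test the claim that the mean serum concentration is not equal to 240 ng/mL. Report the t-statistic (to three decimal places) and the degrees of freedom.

t = -1.193, df = 8

H0: μ = 240; H1: μ ≠ 240 (one-sample t-test, two-sided).
t = (x̄ − μ₀)/(s/√n) = (227 − 240)/(32.7/√9) = -1.193
df = n − 1 = 8
Two-sided p-value ≈ 0.267
Since p ≈ 0.267 > α = 0.05, fail to reject H0; the data do not provide sufficient evidence against H0.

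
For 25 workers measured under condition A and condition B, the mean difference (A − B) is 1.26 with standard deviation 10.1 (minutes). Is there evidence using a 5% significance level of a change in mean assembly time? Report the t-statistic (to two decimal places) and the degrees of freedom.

t = 0.62, df = 24

H0: μ_d = 0; H1: μ_d ≠ 0 (paired t-test on the differences, two-sided).
t = d̄/(s_d/√n) = 1.26/(10.1/√25) = 0.62
df = n − 1 = 24
Two-sided p-value ≈ 0.539
Since p ≈ 0.539 > α = 0.05, fail to reject H0; the data do not provide sufficient evidence against H0.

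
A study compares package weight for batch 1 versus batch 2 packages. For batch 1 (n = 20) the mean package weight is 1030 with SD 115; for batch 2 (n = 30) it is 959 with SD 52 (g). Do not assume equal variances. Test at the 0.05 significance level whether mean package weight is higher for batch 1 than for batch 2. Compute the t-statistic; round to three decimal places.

Let group 1 = batch 1, group 2 = batch 2. H0: μ_1 = μ_2; H1: μ_1 > μ_2 (Welch's two-sample t-test, right-tailed).
t = (x̄_1 − x̄_2)/√(s_1²/n_1 + s_2²/n_2) = (1030 − 959)/√(115²/20 + 52²/30) = 2.590
Welch–Satterthwaite df ≈ 24.24
p-value = P(T ≥ 2.590) ≈ 0.0080
Since p ≈ 0.0080 < α = 0.05, reject H0; the data support H1.

2.590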